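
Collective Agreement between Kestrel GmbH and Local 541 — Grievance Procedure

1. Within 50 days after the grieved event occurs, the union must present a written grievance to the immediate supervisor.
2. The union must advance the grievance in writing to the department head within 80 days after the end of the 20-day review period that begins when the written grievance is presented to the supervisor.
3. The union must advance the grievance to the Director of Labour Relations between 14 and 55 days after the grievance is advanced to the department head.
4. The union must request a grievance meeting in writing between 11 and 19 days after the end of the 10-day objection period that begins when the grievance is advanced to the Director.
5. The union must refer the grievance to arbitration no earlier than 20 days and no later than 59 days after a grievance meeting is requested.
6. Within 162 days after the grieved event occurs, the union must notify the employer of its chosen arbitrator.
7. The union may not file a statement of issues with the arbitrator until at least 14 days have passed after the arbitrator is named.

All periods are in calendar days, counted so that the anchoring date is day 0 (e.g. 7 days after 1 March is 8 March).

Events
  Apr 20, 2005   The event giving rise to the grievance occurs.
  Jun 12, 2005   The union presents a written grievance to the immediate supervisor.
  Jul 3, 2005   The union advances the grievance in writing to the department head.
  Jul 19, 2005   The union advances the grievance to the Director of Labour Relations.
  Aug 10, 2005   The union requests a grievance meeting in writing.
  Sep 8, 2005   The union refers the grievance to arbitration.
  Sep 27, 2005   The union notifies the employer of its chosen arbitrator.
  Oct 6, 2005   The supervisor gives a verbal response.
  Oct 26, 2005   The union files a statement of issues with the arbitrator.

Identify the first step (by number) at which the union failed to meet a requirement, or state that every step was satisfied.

Step 1

(1) due by Apr 20, 2005 + 50 days = Jun 9, 2005; not done until Jun 12, 2005, 3 days after the deadline.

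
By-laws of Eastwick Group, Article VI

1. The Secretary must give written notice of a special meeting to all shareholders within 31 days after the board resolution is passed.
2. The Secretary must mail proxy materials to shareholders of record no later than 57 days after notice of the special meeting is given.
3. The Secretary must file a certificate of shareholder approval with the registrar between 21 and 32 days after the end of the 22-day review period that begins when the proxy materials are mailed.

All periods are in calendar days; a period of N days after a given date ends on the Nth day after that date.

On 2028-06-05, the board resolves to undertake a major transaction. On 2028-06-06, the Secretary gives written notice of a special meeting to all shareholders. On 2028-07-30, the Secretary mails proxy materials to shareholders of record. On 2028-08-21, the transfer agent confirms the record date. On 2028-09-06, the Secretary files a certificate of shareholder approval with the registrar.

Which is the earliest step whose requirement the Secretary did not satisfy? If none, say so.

Step 3

Step 1: 31 days after 2028-06-05 (when the board resolution is passed) is 2028-07-06; completed 2028-06-06, before the deadline.
Step 2: 57 days after 2028-06-06 (when notice of the special meeting is given) is 2028-08-02; done 2028-07-30 — timely.
Step 3: the window is 21–32 days after 2028-08-21 (end of the 22-day review period, which began when the proxy materials are mailed on 2028-07-30), so 2028-09-11 through 2028-09-22; done 2028-09-06 — 5 days before the window opened.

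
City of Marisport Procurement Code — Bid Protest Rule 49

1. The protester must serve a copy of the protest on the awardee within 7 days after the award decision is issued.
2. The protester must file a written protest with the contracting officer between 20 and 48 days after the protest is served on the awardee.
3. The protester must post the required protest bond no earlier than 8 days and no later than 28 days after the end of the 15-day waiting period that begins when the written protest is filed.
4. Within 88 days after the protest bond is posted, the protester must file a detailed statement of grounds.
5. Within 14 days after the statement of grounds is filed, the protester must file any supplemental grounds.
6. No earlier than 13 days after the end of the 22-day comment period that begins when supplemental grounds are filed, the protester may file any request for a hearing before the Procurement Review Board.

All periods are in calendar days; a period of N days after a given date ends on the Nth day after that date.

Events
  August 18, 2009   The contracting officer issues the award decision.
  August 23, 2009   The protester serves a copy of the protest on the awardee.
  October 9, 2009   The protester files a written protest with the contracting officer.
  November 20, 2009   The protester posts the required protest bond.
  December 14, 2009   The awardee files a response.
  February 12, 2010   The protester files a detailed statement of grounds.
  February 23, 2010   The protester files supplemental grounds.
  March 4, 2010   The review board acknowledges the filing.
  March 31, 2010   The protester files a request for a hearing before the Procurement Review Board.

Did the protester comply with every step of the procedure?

Yes

Step 1: 7 days after August 18, 2009 (when the award decision is issued) is August 25, 2009; done August 23, 2009 — timely.
Step 2: the window is 20–48 days after August 23, 2009 (when the protest is served on the awardee), so September 12, 2009 through October 10, 2009; October 9, 2009 falls inside that range.
Step 3: the window is 8–28 days after October 24, 2009 (end of the 15-day waiting period, which began when the written protest is filed on October 9, 2009), so November 1, 2009 through November 21, 2009; done November 20, 2009, which is between those dates.
Step 4: 88 days after November 20, 2009 (when the protest bond is posted) is February 16, 2010; done February 12, 2010 — timely.
Step 5: 14 days after February 12, 2010 (when the statement of grounds is filed) is February 26, 2010; completed February 23, 2010, before the deadline.
Step 6: the earliest permitted date is 13 days after March 17, 2010 (end of the 22-day comment period, which began when supplemental grounds are filed on February 23, 2010), i.e. March 30, 2010; March 31, 2010 is on or after that date.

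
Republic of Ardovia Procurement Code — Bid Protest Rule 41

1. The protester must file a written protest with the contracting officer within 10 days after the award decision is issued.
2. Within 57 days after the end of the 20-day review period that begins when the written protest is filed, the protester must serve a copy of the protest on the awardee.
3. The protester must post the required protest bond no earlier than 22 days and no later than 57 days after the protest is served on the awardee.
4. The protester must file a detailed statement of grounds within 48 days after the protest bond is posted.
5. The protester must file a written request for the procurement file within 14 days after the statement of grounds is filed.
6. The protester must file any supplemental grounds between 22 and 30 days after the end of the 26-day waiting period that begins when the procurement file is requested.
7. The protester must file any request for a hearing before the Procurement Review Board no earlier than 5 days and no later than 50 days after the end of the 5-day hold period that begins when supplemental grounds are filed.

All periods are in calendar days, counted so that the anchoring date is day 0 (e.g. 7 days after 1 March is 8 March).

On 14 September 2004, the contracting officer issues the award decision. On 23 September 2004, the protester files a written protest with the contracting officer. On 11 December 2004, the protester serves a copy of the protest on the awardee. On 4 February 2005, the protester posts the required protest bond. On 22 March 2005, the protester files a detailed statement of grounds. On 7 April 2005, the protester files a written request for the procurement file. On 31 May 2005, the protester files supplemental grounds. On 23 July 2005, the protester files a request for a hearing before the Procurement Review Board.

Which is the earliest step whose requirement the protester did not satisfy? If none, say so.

Step 2

Step 1 — counting 10 days from 14 September 2004 (when the award decision is issued) gives a deadline of 24 September 2004; completed 23 September 2004, before the deadline.
Step 2 — counting 57 days from 13 October 2004 (end of the 20-day review period, which began when the written protest is filed on 23 September 2004) gives a deadline of 9 December 2004; 11 December 2004 misses that deadline by 2 days.
The analysis stops there.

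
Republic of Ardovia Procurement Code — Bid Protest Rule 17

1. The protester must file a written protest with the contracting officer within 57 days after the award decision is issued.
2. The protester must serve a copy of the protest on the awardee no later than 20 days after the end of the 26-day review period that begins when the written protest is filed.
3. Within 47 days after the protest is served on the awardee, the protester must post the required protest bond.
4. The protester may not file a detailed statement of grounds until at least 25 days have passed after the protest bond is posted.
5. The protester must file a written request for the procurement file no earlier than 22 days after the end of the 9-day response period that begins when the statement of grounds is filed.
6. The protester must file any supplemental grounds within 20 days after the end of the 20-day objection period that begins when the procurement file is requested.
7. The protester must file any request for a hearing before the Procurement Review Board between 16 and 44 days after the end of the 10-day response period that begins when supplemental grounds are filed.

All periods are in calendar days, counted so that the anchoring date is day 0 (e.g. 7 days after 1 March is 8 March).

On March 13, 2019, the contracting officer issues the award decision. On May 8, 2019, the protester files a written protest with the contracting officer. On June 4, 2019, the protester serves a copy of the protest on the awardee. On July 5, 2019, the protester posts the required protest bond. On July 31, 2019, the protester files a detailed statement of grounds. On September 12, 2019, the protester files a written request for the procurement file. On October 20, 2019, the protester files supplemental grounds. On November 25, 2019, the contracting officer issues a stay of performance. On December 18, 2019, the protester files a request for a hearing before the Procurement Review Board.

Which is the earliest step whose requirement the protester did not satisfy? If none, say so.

Step 7

(1) due by March 13, 2019 + 57 days = May 9, 2019; done May 8, 2019 — timely.
(2) due by June 3, 2019 + 20 days = June 23, 2019; completed June 4, 2019, before the deadline.
(3) due by June 4, 2019 + 47 days = July 21, 2019; July 5, 2019 is within that limit.
(4) permitted from July 5, 2019 + 25 days = July 30, 2019 onward; done July 31, 2019, after the minimum wait.
(5) permitted from August 9, 2019 + 22 days = August 31, 2019 onward; September 12, 2019 is on or after that date.
(6) due by October 2, 2019 + 20 days = October 22, 2019; completed October 20, 2019, before the deadline.
(7) the permitted window runs from October 30, 2019 + 16 = November 15, 2019 to October 30, 2019 + 44 = December 13, 2019; done December 18, 2019 — 5 days after the window closed.
Later steps need not be reached.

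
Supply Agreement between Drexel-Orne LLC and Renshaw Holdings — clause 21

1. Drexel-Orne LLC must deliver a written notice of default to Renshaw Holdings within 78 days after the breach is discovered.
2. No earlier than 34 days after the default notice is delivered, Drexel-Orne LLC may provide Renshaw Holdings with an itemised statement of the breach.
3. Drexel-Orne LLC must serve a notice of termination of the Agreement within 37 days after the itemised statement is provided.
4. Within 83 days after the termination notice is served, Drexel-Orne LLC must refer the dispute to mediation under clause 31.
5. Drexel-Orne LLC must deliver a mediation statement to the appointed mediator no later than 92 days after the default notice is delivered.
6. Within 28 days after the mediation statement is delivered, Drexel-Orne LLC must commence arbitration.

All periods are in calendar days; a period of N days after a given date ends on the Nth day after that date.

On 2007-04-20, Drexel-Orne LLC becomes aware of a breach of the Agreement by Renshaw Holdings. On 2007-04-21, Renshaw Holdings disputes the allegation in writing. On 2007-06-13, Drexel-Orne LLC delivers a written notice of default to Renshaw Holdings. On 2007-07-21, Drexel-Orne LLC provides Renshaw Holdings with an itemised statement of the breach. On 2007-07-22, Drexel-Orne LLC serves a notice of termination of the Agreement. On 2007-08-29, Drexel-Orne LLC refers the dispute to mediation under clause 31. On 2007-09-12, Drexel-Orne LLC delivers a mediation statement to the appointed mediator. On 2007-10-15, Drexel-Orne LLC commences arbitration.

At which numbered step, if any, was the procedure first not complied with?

Step 1: 78 days after 2007-04-20 (when the breach is discovered) is 2007-07-07; completed 2007-06-13, before the deadline.
Step 2: the earliest permitted date is 34 days after 2007-06-13 (when the default notice is delivered), i.e. 2007-07-17; 2007-07-21 is on or after that date.
Step 3: 37 days after 2007-07-21 (when the itemised statement is provided) is 2007-08-27; completed 2007-07-22, before the deadline.
Step 4: 83 days after 2007-07-22 (when the termination notice is served) is 2007-10-13; done 2007-08-29 — timely.
Step 5: 92 days after 2007-06-13 (when the default notice is delivered) is 2007-09-13; done 2007-09-12 — timely.
Step 6: 28 days after 2007-09-12 (when the mediation statement is delivered) is 2007-10-10; not done until 2007-10-15, 5 days after the deadline.

Step 6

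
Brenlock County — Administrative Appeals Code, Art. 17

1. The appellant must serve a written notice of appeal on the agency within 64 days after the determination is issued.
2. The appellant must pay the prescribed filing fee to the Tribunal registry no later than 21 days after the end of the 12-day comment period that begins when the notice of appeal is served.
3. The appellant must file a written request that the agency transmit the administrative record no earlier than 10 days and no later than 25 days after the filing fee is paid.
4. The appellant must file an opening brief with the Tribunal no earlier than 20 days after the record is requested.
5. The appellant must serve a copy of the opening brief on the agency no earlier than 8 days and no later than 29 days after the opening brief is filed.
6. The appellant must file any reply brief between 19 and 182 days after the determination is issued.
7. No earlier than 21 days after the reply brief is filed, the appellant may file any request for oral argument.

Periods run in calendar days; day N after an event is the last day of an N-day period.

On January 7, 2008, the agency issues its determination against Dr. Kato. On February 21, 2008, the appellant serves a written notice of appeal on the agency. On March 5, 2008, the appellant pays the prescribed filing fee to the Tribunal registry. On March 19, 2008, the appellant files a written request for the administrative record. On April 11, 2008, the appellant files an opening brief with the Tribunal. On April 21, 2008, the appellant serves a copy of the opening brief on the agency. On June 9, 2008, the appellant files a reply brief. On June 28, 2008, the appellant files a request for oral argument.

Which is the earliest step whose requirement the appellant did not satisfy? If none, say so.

Step 7

(1) due by January 7, 2008 + 64 days = March 11, 2008; completed February 21, 2008, before the deadline.
(2) due by March 4, 2008 + 21 days = March 25, 2008; done March 5, 2008 — timely.
(3) the permitted window runs from March 5, 2008 + 10 = March 15, 2008 to March 5, 2008 + 25 = March 30, 2008; March 19, 2008 falls inside that range.
(4) permitted from March 19, 2008 + 20 days = April 8, 2008 onward; April 11, 2008 is on or after that date.
(5) the permitted window runs from April 11, 2008 + 8 = April 19, 2008 to April 11, 2008 + 29 = May 10, 2008; done April 21, 2008 — within the window.
(6) the permitted window runs from January 7, 2008 + 19 = January 26, 2008 to January 7, 2008 + 182 = July 7, 2008; done June 9, 2008, which is between those dates.
(7) permitted from June 9, 2008 + 21 days = June 30, 2008 onward; acted on June 28, 2008, 2 days prematurely.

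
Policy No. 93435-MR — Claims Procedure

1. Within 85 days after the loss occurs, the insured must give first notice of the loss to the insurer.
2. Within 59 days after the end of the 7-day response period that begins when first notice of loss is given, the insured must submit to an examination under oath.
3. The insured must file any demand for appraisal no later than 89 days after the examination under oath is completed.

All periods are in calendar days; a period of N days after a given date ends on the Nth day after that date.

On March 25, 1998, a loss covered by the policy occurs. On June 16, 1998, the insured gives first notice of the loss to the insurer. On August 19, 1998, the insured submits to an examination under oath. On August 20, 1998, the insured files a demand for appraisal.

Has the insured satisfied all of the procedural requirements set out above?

Yes

Step 1 — counting 85 days from March 25, 1998 (when the loss occurs) gives a deadline of June 18, 1998; done June 16, 1998 — timely.
Step 2 — counting 59 days from June 23, 1998 (end of the 7-day response period, which began when first notice of loss is given on June 16, 1998) gives a deadline of August 21, 1998; August 19, 1998 is within that limit.
Step 3 — counting 89 days from August 19, 1998 (when the examination under oath is completed) gives a deadline of November 16, 1998; completed August 20, 1998, before the deadline.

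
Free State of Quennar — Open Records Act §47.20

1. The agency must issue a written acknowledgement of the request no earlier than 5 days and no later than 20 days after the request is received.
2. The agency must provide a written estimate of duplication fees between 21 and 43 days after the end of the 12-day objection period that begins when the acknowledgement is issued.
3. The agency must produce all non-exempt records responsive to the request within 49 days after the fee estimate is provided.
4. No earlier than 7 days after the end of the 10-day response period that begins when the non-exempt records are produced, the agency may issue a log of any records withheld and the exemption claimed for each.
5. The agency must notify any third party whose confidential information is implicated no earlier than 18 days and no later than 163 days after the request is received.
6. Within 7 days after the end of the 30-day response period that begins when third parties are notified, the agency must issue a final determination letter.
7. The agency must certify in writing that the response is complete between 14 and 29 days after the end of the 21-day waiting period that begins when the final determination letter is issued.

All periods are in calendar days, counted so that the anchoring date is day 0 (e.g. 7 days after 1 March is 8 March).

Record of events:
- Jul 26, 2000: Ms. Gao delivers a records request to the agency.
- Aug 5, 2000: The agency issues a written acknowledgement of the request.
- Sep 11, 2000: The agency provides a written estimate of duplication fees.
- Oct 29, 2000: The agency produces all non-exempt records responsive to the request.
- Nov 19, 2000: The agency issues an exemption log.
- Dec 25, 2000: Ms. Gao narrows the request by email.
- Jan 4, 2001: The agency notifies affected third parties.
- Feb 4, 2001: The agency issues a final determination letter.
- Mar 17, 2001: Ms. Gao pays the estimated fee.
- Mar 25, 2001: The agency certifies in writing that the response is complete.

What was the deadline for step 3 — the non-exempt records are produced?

Oct 30, 2000

Step 3 runs from Sep 11, 2000, when the fee estimate is provided. 49 days after Sep 11, 2000 is Oct 30, 2000.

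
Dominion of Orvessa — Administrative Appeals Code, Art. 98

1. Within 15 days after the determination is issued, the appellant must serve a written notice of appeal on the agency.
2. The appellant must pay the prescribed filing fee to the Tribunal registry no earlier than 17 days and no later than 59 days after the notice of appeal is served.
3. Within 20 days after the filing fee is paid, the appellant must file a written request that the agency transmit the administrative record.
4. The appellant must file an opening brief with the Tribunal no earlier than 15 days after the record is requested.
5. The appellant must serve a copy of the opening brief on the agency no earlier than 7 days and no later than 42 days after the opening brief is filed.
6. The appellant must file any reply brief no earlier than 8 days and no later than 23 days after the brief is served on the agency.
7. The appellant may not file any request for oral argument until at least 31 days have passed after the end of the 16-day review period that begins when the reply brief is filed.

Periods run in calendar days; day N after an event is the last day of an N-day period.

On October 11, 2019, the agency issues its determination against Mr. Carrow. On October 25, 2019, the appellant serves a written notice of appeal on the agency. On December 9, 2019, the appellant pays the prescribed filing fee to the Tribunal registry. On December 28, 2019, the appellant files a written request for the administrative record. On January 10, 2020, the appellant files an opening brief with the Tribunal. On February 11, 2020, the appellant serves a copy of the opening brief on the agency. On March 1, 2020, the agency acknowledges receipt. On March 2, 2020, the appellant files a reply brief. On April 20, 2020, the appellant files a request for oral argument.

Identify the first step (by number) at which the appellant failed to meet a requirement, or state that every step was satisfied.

Step 4

(1) due by October 11, 2019 + 15 days = October 26, 2019; completed October 25, 2019, before the deadline.
(2) the permitted window runs from October 25, 2019 + 17 = November 11, 2019 to October 25, 2019 + 59 = December 23, 2019; December 9, 2019 falls inside that range.
(3) due by December 9, 2019 + 20 days = December 29, 2019; completed December 28, 2019, before the deadline.
(4) permitted from December 28, 2019 + 15 days = January 12, 2020 onward; done January 10, 2020 — 2 days too early.
No need to go further; step 4 was not satisfied.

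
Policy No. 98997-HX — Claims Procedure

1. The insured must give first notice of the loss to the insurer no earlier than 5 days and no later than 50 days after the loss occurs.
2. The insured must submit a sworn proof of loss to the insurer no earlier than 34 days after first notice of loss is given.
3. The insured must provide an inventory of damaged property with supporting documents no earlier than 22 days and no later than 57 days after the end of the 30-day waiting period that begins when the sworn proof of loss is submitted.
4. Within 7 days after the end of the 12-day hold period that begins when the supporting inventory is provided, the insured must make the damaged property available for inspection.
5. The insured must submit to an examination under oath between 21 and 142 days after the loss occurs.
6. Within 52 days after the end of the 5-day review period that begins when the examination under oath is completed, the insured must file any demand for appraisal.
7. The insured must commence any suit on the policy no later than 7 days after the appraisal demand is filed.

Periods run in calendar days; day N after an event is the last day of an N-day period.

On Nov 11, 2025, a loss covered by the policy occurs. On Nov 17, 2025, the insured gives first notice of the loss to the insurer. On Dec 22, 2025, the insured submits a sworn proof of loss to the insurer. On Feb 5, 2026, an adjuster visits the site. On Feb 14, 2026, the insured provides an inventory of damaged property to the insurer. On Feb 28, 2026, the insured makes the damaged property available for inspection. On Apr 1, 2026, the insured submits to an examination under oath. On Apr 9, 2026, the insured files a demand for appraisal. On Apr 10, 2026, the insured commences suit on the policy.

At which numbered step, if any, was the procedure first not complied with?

(1) the permitted window runs from Nov 11, 2025 + 5 = Nov 16, 2025 to Nov 11, 2025 + 50 = Dec 31, 2025; Nov 17, 2025 falls inside that range.
(2) permitted from Nov 17, 2025 + 34 days = Dec 21, 2025 onward; Dec 22, 2025 is on or after that date.
(3) the permitted window runs from Jan 21, 2026 + 22 = Feb 12, 2026 to Jan 21, 2026 + 57 = Mar 19, 2026; Feb 14, 2026 falls inside that range.
(4) due by Feb 26, 2026 + 7 days = Mar 5, 2026; Feb 28, 2026 is within that limit.
(5) the permitted window runs from Nov 11, 2025 + 21 = Dec 2, 2025 to Nov 11, 2025 + 142 = Apr 2, 2026; Apr 1, 2026 falls inside that range.
(6) due by Apr 6, 2026 + 52 days = May 28, 2026; completed Apr 9, 2026, before the deadline.
(7) due by Apr 9, 2026 + 7 days = Apr 16, 2026; done Apr 10, 2026 — timely.

None — every step was satisfied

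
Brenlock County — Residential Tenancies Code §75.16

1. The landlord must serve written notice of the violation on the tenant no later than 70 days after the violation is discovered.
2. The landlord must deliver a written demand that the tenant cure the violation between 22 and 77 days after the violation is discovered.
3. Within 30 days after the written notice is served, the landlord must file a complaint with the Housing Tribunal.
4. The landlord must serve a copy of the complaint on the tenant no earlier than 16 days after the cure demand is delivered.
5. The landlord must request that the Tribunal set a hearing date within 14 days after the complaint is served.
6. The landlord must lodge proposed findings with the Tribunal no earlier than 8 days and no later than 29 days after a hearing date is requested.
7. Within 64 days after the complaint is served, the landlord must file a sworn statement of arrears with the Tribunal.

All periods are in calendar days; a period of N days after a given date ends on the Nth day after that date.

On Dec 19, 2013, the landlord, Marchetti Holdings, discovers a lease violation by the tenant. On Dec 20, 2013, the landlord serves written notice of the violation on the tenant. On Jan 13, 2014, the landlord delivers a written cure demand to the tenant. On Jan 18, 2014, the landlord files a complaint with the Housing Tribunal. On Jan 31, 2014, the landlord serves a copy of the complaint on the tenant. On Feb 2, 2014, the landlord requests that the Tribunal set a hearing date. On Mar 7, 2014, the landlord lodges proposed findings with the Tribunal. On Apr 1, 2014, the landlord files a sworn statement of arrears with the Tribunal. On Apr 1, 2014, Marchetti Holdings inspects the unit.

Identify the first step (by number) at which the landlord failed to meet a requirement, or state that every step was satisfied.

Step 6

Step 1 — counting 70 days from Dec 19, 2013 (when the violation is discovered) gives a deadline of Feb 27, 2014; done Dec 20, 2013 — timely.
Step 2 — 22 and 77 days from Dec 19, 2013 (when the violation is discovered) are Jan 10, 2014 and Mar 6, 2014 respectively; done Jan 13, 2014 — within the window.
Step 3 — counting 30 days from Dec 20, 2013 (when the written notice is served) gives a deadline of Jan 19, 2014; Jan 18, 2014 is within that limit.
Step 4 — must wait 16 days from Jan 13, 2014 (when the cure demand is delivered), so not before Jan 29, 2014; done Jan 31, 2014 — permitted.
Step 5 — counting 14 days from Jan 31, 2014 (when the complaint is served) gives a deadline of Feb 14, 2014; Feb 2, 2014 is within that limit.
Step 6 — 8 and 29 days from Feb 2, 2014 (when a hearing date is requested) are Feb 10, 2014 and Mar 3, 2014 respectively; done Mar 7, 2014 — 4 days after the window closed.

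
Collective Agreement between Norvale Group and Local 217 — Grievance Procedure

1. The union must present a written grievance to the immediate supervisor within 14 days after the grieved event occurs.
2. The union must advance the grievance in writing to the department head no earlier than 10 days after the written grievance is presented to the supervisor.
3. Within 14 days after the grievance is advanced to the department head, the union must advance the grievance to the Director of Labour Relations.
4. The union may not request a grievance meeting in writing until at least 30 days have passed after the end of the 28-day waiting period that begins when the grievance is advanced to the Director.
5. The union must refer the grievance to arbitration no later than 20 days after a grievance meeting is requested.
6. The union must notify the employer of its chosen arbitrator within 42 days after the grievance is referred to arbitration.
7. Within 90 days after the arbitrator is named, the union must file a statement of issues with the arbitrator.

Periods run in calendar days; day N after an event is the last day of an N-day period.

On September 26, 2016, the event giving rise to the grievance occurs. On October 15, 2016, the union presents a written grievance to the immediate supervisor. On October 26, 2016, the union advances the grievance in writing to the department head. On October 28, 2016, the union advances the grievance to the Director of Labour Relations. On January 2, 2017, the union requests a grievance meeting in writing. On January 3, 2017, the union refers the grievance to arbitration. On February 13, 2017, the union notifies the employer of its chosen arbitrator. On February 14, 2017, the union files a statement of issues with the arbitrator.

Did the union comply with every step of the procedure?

Step 1 — counting 14 days from September 26, 2016 (when the grieved event occurs) gives a deadline of October 10, 2016; October 15, 2016 misses that deadline by 5 days.

No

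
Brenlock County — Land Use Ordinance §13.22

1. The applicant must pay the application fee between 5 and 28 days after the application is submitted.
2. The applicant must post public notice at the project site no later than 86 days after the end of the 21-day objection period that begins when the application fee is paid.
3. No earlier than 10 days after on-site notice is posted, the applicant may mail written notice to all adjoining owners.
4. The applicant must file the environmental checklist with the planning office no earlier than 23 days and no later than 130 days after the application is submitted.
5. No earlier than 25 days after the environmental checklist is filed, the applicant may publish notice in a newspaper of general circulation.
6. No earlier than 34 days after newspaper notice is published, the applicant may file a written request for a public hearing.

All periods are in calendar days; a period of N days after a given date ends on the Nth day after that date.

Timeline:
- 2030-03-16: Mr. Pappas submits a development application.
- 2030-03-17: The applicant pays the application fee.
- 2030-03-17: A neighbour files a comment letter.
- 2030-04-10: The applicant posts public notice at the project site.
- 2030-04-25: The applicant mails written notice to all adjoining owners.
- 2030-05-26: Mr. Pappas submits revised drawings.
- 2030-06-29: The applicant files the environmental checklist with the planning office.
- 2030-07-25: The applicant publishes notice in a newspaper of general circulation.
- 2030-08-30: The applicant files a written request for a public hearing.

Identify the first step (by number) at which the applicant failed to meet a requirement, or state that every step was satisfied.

Step 1

Step 1: the window is 5–28 days after 2030-03-16 (when the application is submitted), so 2030-03-21 through 2030-04-13; 2030-03-17 is 4 days too early.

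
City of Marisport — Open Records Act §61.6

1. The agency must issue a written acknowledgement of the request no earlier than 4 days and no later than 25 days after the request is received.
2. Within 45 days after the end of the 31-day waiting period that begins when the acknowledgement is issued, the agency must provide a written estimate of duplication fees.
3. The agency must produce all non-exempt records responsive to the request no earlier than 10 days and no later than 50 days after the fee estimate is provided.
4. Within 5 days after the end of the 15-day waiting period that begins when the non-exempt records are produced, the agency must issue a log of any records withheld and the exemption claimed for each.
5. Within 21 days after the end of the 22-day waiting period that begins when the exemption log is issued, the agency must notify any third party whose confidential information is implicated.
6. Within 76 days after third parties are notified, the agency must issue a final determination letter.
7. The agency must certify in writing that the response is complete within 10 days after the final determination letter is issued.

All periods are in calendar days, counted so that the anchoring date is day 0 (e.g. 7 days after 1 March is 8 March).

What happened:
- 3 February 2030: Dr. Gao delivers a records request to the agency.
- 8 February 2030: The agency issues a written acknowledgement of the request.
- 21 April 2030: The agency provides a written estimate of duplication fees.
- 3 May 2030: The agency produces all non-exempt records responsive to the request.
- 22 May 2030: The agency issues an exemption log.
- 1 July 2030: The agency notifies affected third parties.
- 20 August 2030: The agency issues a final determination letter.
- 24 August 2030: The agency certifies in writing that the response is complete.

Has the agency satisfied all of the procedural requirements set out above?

Yes

Step 1 — 4 and 25 days from 3 February 2030 (when the request is received) are 7 February 2030 and 28 February 2030 respectively; 8 February 2030 falls inside that range.
Step 2 — counting 45 days from 11 March 2030 (end of the 31-day waiting period, which began when the acknowledgement is issued on 8 February 2030) gives a deadline of 25 April 2030; 21 April 2030 is within that limit.
Step 3 — 10 and 50 days from 21 April 2030 (when the fee estimate is provided) are 1 May 2030 and 10 June 2030 respectively; done 3 May 2030, which is between those dates.
Step 4 — counting 5 days from 18 May 2030 (end of the 15-day waiting period, which began when the non-exempt records are produced on 3 May 2030) gives a deadline of 23 May 2030; done 22 May 2030 — timely.
Step 5 — counting 21 days from 13 June 2030 (end of the 22-day waiting period, which began when the exemption log is issued on 22 May 2030) gives a deadline of 4 July 2030; done 1 July 2030 — timely.
Step 6 — counting 76 days from 1 July 2030 (when third parties are notified) gives a deadline of 15 September 2030; 20 August 2030 is within that limit.
Step 7 — counting 10 days from 20 August 2030 (when the final determination letter is issued) gives a deadline of 30 August 2030; done 24 August 2030 — timely.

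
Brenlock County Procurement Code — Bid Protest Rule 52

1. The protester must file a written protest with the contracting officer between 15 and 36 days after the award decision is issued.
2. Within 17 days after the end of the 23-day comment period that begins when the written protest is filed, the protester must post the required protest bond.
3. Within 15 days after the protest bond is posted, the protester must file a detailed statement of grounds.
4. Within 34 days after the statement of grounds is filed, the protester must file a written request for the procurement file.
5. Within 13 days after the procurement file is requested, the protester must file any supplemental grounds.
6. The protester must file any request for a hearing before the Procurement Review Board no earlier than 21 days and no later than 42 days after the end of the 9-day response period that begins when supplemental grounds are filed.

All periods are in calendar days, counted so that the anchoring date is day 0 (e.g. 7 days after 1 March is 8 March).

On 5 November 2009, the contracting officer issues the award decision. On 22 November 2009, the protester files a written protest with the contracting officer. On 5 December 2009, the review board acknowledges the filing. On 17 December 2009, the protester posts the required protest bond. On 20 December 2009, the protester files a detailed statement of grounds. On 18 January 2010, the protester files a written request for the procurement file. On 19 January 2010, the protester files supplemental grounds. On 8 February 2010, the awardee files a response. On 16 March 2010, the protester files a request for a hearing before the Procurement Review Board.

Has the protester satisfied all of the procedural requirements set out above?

Step 1: the window is 15–36 days after 5 November 2009 (when the award decision is issued), so 20 November 2009 through 11 December 2009; done 22 November 2009, which is between those dates.
Step 2: 17 days after 15 December 2009 (end of the 23-day comment period, which began when the written protest is filed on 22 November 2009) is 1 January 2010; done 17 December 2009 — timely.
Step 3: 15 days after 17 December 2009 (when the protest bond is posted) is 1 January 2010; completed 20 December 2009, before the deadline.
Step 4: 34 days after 20 December 2009 (when the statement of grounds is filed) is 23 January 2010; completed 18 January 2010, before the deadline.
Step 5: 13 days after 18 January 2010 (when the procurement file is requested) is 31 January 2010; 19 January 2010 is within that limit.
Step 6: the window is 21–42 days after 28 January 2010 (end of the 9-day response period, which began when supplemental grounds are filed on 19 January 2010), so 18 February 2010 through 11 March 2010; 16 March 2010 is 5 days past the end of the window.

No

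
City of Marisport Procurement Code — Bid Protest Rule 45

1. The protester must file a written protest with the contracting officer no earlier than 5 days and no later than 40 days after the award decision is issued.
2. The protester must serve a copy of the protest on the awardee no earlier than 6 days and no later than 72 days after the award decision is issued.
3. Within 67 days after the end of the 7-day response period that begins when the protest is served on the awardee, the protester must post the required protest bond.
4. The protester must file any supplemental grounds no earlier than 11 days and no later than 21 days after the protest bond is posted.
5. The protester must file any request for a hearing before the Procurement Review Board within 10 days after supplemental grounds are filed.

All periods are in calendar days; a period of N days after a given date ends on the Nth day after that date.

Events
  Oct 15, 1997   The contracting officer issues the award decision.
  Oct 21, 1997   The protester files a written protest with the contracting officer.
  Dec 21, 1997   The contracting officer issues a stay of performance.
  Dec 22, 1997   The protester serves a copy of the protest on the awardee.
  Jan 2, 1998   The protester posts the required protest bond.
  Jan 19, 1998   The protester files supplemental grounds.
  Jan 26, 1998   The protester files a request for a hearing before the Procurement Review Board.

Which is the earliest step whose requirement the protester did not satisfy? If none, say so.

Step 1: the window is 5–40 days after Oct 15, 1997 (when the award decision is issued), so Oct 20, 1997 through Nov 24, 1997; done Oct 21, 1997, which is between those dates.
Step 2: the window is 6–72 days after Oct 15, 1997 (when the award decision is issued), so Oct 21, 1997 through Dec 26, 1997; done Dec 22, 1997, which is between those dates.
Step 3: 67 days after Dec 29, 1997 (end of the 7-day response period, which began when the protest is served on the awardee on Dec 22, 1997) is Mar 6, 1998; completed Jan 2, 1998, before the deadline.
Step 4: the window is 11–21 days after Jan 2, 1998 (when the protest bond is posted), so Jan 13, 1998 through Jan 23, 1998; done Jan 19, 1998, which is between those dates.
Step 5: 10 days after Jan 19, 1998 (when supplemental grounds are filed) is Jan 29, 1998; Jan 26, 1998 is within that limit.

None — every step was satisfied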